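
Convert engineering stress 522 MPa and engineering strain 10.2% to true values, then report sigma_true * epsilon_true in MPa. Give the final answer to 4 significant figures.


sigma_true = sigma_eng * (1 + epsilon_eng)
sigma_true = 522 * (1 + 0.102) = 575.244 MPa
epsilon_true = ln(1 + epsilon_eng)
epsilon_true = ln(1 + 0.102) = 0.0971267
sigma_true * epsilon_true = 575.244 * 0.0971267 = 55.87 MPa


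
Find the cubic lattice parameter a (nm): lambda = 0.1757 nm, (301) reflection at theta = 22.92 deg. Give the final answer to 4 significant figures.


d = lambda / (2*sin(theta))
d = 0.1757 / (2*sin(22.92 deg))
d = 0.225577 nm
a = d * sqrt(h^2+k^2+l^2) = 0.225577 * sqrt(10)
a = 0.7133 nm


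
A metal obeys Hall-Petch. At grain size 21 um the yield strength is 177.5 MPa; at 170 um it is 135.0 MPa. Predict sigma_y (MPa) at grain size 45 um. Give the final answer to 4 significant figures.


sigma_y = sigma0 + k / sqrt(d)
1/sqrt(d1) = 1/sqrt(2.1e-05) = 218.218;  1/sqrt(d2) = 76.6965
k = (sigma1 - sigma2) / (1/sqrt(d1) - 1/sqrt(d2)) = (177.5 - 135.0) / (218.218 - 76.6965) = 0.300308 MPa*m^0.5
sigma0 = sigma1 - k/sqrt(d1) = 177.5 - 0.300308*218.218 = 111.967 MPa
sigma_y(d3) = 111.967 + 0.300308 / sqrt(4.5e-05) = 156.7 MPa


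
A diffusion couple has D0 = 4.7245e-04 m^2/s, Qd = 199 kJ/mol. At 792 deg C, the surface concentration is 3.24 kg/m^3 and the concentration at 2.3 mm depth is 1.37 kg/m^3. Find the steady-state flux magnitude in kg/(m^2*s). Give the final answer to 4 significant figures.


Step 1: D = D0 * exp(-Qd/(R*T))
T = 792 + 273.15 = 1065.15 K
D = 4.7245e-04 * exp(-199e3 / (8.314 * 1065.15)) = 8.22437e-14 m^2/s
Step 2: J = D * (C1 - C2) / dx
J = 8.22437e-14 * (3.24 - 1.37) / 2.3e-03
J = 6.687e-11 kg/(m^2*s)


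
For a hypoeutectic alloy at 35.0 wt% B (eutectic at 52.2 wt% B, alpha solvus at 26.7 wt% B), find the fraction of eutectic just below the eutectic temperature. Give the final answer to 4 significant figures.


f_primary = (C_e - C0) / (C_e - C_alpha_max)
f_primary = (52.2 - 35.0) / (52.2 - 26.7)
f_primary = 0.67451
f_eutectic = 1 - 0.67451 = 0.3255


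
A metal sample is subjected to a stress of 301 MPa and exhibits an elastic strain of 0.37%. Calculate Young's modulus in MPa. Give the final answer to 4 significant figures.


E = sigma / epsilon
epsilon = 0.37% = 3.7e-03
E = 301 / 3.7e-03
E = 81350 MPa


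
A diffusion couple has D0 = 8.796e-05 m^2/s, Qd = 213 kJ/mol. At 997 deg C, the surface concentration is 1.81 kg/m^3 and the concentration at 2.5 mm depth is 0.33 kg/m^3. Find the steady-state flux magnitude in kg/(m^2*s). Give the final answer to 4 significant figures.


Step 1: D = D0 * exp(-Qd/(R*T))
T = 997 + 273.15 = 1270.15 K
D = 8.796e-05 * exp(-213e3 / (8.314 * 1270.15)) = 1.52894e-13 m^2/s
Step 2: J = D * (C1 - C2) / dx
J = 1.52894e-13 * (1.81 - 0.33) / 2.5e-03
J = 9.051e-11 kg/(m^2*s)


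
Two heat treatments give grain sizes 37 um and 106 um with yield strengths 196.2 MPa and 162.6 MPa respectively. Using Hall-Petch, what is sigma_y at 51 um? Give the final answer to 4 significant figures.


sigma_y = sigma0 + k / sqrt(d)
1/sqrt(d1) = 1/sqrt(3.7e-05) = 164.399;  1/sqrt(d2) = 97.1286
k = (sigma1 - sigma2) / (1/sqrt(d1) - 1/sqrt(d2)) = (196.2 - 162.6) / (164.399 - 97.1286) = 0.499477 MPa*m^0.5
sigma0 = sigma1 - k/sqrt(d1) = 196.2 - 0.499477*164.399 = 114.087 MPa
sigma_y(d3) = 114.087 + 0.499477 / sqrt(5.1e-05) = 184 MPa


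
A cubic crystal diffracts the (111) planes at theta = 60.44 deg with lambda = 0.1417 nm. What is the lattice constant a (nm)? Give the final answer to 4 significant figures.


d = lambda / (2*sin(theta))
d = 0.1417 / (2*sin(60.44 deg))
d = 0.0814518 nm
a = d * sqrt(h^2+k^2+l^2) = 0.0814518 * sqrt(3)
a = 0.1411 nm


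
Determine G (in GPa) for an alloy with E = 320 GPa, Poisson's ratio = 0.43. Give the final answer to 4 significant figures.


G = E / (2*(1+nu))
G = 320 / (2*(1+0.43))
G = 111.9 GPa


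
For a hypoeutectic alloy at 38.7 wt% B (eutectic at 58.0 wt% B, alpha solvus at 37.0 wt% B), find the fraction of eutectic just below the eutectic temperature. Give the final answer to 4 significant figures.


f_primary = (C_e - C0) / (C_e - C_alpha_max)
f_primary = (58.0 - 38.7) / (58.0 - 37.0)
f_primary = 0.919048
f_eutectic = 1 - 0.919048 = 0.08095


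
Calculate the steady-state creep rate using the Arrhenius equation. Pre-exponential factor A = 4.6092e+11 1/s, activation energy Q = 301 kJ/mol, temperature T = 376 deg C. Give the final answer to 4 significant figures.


rate = A * exp(-Q / (R*T))
T = 376 + 273.15 = 649.15 K
rate = 4.6092e+11 * exp(-301e3 / (8.314 * 649.15))
rate = 2.77e-13 1/s


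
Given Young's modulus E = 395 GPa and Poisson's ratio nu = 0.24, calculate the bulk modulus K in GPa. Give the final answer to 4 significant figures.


K = E / (3*(1-2*nu))
K = 395 / (3*(1-2*0.24))
K = 253.2 GPa


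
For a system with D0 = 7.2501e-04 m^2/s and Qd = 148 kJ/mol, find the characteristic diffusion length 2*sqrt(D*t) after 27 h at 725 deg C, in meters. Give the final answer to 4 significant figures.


Step 1: D = D0 * exp(-Qd/(R*T))
T = 998.15 K
D = 7.2501e-04 * exp(-148e3 / (8.314 * 998.15)) = 1.30319e-11 m^2/s
Step 2: L = 2*sqrt(D*t)
t = 27 h = 97200 s
L = 2*sqrt(1.30319e-11 * 97200) = 2.251e-03 m


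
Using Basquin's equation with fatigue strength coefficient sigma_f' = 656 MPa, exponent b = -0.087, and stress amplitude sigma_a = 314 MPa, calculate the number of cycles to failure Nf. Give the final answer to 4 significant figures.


sigma_a = sigma_f' * (2*Nf)^b
2*Nf = (sigma_a / sigma_f')^(1/b)
2*Nf = (314 / 656)^(1/-0.087)
2*Nf = 4762.82
Nf = 2381 cycles


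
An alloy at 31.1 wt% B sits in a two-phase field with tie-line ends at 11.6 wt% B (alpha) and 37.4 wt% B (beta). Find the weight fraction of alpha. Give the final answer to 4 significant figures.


f_alpha = (C_beta - C0) / (C_beta - C_alpha)
f_alpha = (37.4 - 31.1) / (37.4 - 11.6)
f_alpha = 0.2442


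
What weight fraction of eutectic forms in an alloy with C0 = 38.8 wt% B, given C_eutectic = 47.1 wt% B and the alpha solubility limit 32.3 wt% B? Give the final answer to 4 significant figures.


f_primary = (C_e - C0) / (C_e - C_alpha_max)
f_primary = (47.1 - 38.8) / (47.1 - 32.3)
f_primary = 0.560811
f_eutectic = 1 - 0.560811 = 0.4392


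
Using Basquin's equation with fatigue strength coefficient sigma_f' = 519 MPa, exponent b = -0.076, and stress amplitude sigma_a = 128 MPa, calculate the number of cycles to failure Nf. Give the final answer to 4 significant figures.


sigma_a = sigma_f' * (2*Nf)^b
2*Nf = (sigma_a / sigma_f')^(1/b)
2*Nf = (128 / 519)^(1/-0.076)
2*Nf = 9.9871e+07
Nf = 4.994e+07 cycles


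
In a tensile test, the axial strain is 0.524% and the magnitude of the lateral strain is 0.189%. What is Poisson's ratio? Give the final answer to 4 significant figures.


nu = -epsilon_lat / epsilon_axial
Lateral strain is contraction (negative), so using magnitudes:
nu = 0.189 / 0.524
nu = 0.3607


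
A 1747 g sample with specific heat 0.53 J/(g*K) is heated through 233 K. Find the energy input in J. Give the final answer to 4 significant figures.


Q = m * cp * dT
Q = 1747 * 0.53 * 233
Q = 215700 J


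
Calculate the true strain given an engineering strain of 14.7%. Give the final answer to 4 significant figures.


epsilon_true = ln(1 + epsilon_eng)
epsilon_true = ln(1 + 0.147)
epsilon_true = 0.1371


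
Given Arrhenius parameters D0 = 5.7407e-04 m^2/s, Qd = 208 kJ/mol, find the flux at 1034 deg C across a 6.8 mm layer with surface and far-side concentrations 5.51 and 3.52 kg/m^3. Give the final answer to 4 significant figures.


Step 1: D = D0 * exp(-Qd/(R*T))
T = 1034 + 273.15 = 1307.15 K
D = 5.7407e-04 * exp(-208e3 / (8.314 * 1307.15)) = 2.79793e-12 m^2/s
Step 2: J = D * (C1 - C2) / dx
J = 2.79793e-12 * (5.51 - 3.52) / 6.8e-03
J = 8.188e-10 kg/(m^2*s)


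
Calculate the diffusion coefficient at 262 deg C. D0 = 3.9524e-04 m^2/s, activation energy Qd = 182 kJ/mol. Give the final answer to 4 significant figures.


D = D0 * exp(-Qd / (R*T))
T = 535.15 K
D = 3.9524e-04 * exp(-182e3 / (8.314 * 535.15))
D = 6.787e-22 m^2/s


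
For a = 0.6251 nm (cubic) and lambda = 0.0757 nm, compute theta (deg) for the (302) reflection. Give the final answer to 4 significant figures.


d = a / sqrt(h^2+k^2+l^2)
d = 0.6251 / sqrt(13) = 0.173372 nm
lambda = 2*d*sin(theta)  =>  sin(theta) = lambda / (2*d)
sin(theta) = 0.0757 / (2 * 0.173372) = 0.218317
theta = 12.61 deg


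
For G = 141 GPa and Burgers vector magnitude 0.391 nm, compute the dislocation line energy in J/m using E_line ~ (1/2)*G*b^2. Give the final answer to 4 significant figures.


E = G*b^2/2
b = 0.391 nm = 3.91e-10 m
G = 141 GPa = 1.41e+11 Pa
E = 0.5 * 1.41e+11 * (3.91e-10)^2
E = 1.078e-08 J/m


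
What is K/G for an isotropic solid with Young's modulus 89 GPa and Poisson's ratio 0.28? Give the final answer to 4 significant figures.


G = E / (2*(1+nu))
G = 89 / (2*(1+0.28)) = 34.7656 GPa
K = E / (3*(1-2*nu))
K = 89 / (3*(1-2*0.28)) = 67.4242 GPa
K/G = 67.4242 / 34.7656 = 1.939


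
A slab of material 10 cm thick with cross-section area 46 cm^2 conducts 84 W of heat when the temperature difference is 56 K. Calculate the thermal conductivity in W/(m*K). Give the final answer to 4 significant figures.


k = Q*L / (A*dT)
L = 0.1 m, A = 4.6e-03 m^2
k = 84 * 0.1 / (4.6e-03 * 56)
k = 32.61 W/(m*K)


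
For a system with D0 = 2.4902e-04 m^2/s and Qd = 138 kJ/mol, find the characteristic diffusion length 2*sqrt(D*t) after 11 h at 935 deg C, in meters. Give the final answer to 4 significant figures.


Step 1: D = D0 * exp(-Qd/(R*T))
T = 1208.15 K
D = 2.4902e-04 * exp(-138e3 / (8.314 * 1208.15)) = 2.68879e-10 m^2/s
Step 2: L = 2*sqrt(D*t)
t = 11 h = 39600 s
L = 2*sqrt(2.68879e-10 * 39600) = 6.526e-03 m


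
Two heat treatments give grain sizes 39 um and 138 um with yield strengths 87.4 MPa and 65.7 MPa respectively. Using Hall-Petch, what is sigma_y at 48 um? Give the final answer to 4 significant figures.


sigma_y = sigma0 + k / sqrt(d)
1/sqrt(d1) = 1/sqrt(3.9e-05) = 160.128;  1/sqrt(d2) = 85.1257
k = (sigma1 - sigma2) / (1/sqrt(d1) - 1/sqrt(d2)) = (87.4 - 65.7) / (160.128 - 85.1257) = 0.289324 MPa*m^0.5
sigma0 = sigma1 - k/sqrt(d1) = 87.4 - 0.289324*160.128 = 41.0711 MPa
sigma_y(d3) = 41.0711 + 0.289324 / sqrt(4.8e-05) = 82.83 MPa


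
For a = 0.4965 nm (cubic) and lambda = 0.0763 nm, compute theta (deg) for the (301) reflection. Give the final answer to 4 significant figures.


d = a / sqrt(h^2+k^2+l^2)
d = 0.4965 / sqrt(10) = 0.157007 nm
lambda = 2*d*sin(theta)  =>  sin(theta) = lambda / (2*d)
sin(theta) = 0.0763 / (2 * 0.157007) = 0.242983
theta = 14.06 deg


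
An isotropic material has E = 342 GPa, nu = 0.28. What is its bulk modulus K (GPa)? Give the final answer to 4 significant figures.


K = E / (3*(1-2*nu))
K = 342 / (3*(1-2*0.28))
K = 259.1 GPa


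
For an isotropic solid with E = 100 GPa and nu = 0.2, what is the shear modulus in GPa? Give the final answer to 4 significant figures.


G = E / (2*(1+nu))
G = 100 / (2*(1+0.2))
G = 41.67 GPa


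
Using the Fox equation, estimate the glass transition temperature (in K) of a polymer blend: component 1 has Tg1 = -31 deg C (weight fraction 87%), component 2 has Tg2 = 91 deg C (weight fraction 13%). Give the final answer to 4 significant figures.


1/Tg = w1/Tg1 + w2/Tg2 (in Kelvin)
Tg1 = 242.15 K, Tg2 = 364.15 K
1/Tg = 0.87/242.15 + 0.13/364.15
Tg = 253.2 K


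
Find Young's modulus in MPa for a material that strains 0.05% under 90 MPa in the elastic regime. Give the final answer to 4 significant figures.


E = sigma / epsilon
epsilon = 0.05% = 5e-04
E = 90 / 5e-04
E = 180000 MPa


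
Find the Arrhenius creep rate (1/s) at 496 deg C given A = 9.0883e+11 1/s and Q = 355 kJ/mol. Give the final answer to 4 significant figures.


rate = A * exp(-Q / (R*T))
T = 496 + 273.15 = 769.15 K
rate = 9.0883e+11 * exp(-355e3 / (8.314 * 769.15))
rate = 7.06e-13 1/s


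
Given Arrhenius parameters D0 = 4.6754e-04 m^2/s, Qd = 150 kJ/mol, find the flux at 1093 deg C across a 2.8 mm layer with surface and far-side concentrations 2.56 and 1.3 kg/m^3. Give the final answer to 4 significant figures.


Step 1: D = D0 * exp(-Qd/(R*T))
T = 1093 + 273.15 = 1366.15 K
D = 4.6754e-04 * exp(-150e3 / (8.314 * 1366.15)) = 8.59752e-10 m^2/s
Step 2: J = D * (C1 - C2) / dx
J = 8.59752e-10 * (2.56 - 1.3) / 2.8e-03
J = 3.869e-07 kg/(m^2*s)


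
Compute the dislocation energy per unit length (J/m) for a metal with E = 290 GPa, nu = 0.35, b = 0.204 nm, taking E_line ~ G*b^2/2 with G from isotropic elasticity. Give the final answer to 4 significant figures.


Step 1: G = E / (2*(1+nu))
G = 290 / (2*(1+0.35)) = 107.407 GPa = 1.07407e+11 Pa
Step 2: E_line = G*b^2/2
b = 0.204 nm = 2.04e-10 m
E_line = 0.5 * 1.07407e+11 * (2.04e-10)^2 = 2.235e-09 J/m


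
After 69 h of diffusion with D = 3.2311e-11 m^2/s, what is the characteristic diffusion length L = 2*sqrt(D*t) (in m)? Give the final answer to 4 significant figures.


t = 69 hr = 248400 s
Diffusion length = 2*sqrt(D*t)
= 2*sqrt(3.2311e-11 * 248400)
= 5.666e-03 m


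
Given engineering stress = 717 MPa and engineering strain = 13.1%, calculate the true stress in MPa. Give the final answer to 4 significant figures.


sigma_true = sigma_eng * (1 + epsilon_eng)
sigma_true = 717 * (1 + 0.131)
sigma_true = 810.9 MPa


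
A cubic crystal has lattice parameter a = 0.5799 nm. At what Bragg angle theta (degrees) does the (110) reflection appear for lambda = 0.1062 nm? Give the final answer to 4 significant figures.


d = a / sqrt(h^2+k^2+l^2)
d = 0.5799 / sqrt(2) = 0.410051 nm
lambda = 2*d*sin(theta)  =>  sin(theta) = lambda / (2*d)
sin(theta) = 0.1062 / (2 * 0.410051) = 0.129496
theta = 7.44 deg


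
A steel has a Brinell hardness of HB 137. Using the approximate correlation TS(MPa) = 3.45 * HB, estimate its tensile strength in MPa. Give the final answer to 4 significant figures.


TS (MPa) = 3.45 * HB
TS = 3.45 * 137
TS = 472.7 MPa


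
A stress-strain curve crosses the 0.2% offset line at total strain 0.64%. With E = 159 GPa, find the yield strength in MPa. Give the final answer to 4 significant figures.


Offset strain = 0.002
Elastic strain at yield = total_strain - offset = 6.4e-03 - 0.002 = 4.4e-03
sigma_y = E * elastic_strain = 159000 * 4.4e-03
sigma_y = 699.6 MPa


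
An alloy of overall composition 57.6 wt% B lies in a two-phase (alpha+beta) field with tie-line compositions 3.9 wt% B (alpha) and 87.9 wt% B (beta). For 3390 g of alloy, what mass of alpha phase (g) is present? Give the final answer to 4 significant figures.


f_alpha = (C_beta - C0) / (C_beta - C_alpha)
f_alpha = (87.9 - 57.6) / (87.9 - 3.9) = 0.360714
m_alpha = f_alpha * m_total = 0.360714 * 3390 = 1223 g


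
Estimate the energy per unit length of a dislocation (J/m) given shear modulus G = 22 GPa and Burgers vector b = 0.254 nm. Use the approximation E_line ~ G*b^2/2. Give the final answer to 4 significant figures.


E = G*b^2/2
b = 0.254 nm = 2.54e-10 m
G = 22 GPa = 2.2e+10 Pa
E = 0.5 * 2.2e+10 * (2.54e-10)^2
E = 7.097e-10 J/m


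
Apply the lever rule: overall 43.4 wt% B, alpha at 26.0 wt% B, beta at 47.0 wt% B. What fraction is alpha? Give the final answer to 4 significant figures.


f_alpha = (C_beta - C0) / (C_beta - C_alpha)
f_alpha = (47.0 - 43.4) / (47.0 - 26.0)
f_alpha = 0.1714


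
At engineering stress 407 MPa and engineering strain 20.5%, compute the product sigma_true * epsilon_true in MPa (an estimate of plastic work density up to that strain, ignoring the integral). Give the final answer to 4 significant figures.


sigma_true = sigma_eng * (1 + epsilon_eng)
sigma_true = 407 * (1 + 0.205) = 490.435 MPa
epsilon_true = ln(1 + epsilon_eng)
epsilon_true = ln(1 + 0.205) = 0.18648
sigma_true * epsilon_true = 490.435 * 0.18648 = 91.46 MPa


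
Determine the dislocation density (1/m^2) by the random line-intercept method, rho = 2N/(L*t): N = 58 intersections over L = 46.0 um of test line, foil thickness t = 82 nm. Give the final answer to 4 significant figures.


rho = 2N / (L * t)
L = 46.0 um = 4.6e-05 m, t = 82 nm = 8.2e-08 m
rho = 2 * 58 / (4.6e-05 * 8.2e-08)
rho = 3.075e+13 1/m^2


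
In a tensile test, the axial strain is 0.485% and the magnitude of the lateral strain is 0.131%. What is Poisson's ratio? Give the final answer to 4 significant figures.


nu = -epsilon_lat / epsilon_axial
Lateral strain is contraction (negative), so using magnitudes:
nu = 0.131 / 0.485
nu = 0.2701


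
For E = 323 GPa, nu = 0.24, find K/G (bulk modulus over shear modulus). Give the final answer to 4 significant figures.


G = E / (2*(1+nu))
G = 323 / (2*(1+0.24)) = 130.242 GPa
K = E / (3*(1-2*nu))
K = 323 / (3*(1-2*0.24)) = 207.051 GPa
K/G = 207.051 / 130.242 = 1.59


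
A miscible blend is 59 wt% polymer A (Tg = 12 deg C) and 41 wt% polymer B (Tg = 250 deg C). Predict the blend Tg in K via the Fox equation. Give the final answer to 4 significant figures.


1/Tg = w1/Tg1 + w2/Tg2 (in Kelvin)
Tg1 = 285.15 K, Tg2 = 523.15 K
1/Tg = 0.59/285.15 + 0.41/523.15
Tg = 350.5 K


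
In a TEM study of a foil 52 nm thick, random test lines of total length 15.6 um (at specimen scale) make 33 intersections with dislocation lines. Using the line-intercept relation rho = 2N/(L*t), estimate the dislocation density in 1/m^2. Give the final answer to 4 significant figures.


rho = 2N / (L * t)
L = 15.6 um = 1.56e-05 m, t = 52 nm = 5.2e-08 m
rho = 2 * 33 / (1.56e-05 * 5.2e-08)
rho = 8.136e+13 1/m^2


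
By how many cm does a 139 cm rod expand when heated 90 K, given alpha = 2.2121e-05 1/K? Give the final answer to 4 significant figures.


dL = L0 * alpha * dT
dL = 139 * 2.2121e-05 * 90
dL = 0.2767 cm


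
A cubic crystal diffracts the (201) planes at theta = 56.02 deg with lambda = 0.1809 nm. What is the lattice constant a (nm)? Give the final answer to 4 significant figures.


d = lambda / (2*sin(theta))
d = 0.1809 / (2*sin(56.02 deg))
d = 0.109077 nm
a = d * sqrt(h^2+k^2+l^2) = 0.109077 * sqrt(5)
a = 0.2439 nm


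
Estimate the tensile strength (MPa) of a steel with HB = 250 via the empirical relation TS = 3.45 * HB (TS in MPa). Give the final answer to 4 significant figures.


TS (MPa) = 3.45 * HB
TS = 3.45 * 250
TS = 862.5 MPa


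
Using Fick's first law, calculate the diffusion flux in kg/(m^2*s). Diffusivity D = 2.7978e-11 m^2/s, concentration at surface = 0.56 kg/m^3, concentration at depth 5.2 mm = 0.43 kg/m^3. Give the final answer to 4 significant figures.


J = -D * (dC/dx) = D * (C1 - C2) / dx
J = 2.7978e-11 * (0.56 - 0.43) / 5.2e-03
J = 6.995e-10 kg/(m^2*s)


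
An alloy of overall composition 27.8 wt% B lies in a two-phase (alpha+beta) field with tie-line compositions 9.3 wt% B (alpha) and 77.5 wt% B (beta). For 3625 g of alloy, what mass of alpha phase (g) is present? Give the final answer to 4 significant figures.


f_alpha = (C_beta - C0) / (C_beta - C_alpha)
f_alpha = (77.5 - 27.8) / (77.5 - 9.3) = 0.728739
m_alpha = f_alpha * m_total = 0.728739 * 3625 = 2642 g


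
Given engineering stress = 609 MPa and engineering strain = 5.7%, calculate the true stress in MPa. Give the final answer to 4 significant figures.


sigma_true = sigma_eng * (1 + epsilon_eng)
sigma_true = 609 * (1 + 0.057)
sigma_true = 643.7 MPa


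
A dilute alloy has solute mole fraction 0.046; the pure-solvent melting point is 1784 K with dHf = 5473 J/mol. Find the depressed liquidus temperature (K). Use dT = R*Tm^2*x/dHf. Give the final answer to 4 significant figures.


dT = R*Tm^2*x / dHf
dT = 8.314 * 1784^2 * 0.046 / 5473
dT = 222.399 K
T_new = 1784 - 222.399 = 1562 K


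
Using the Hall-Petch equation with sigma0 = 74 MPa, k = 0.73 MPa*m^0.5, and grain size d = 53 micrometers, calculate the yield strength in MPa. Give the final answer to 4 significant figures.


sigma_y = sigma0 + k / sqrt(d)
d = 53 um = 5.3e-05 m
sigma_y = 74 + 0.73 / sqrt(5.3e-05)
sigma_y = 174.3 MPa


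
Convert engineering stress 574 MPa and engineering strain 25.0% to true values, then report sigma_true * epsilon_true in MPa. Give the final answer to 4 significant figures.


sigma_true = sigma_eng * (1 + epsilon_eng)
sigma_true = 574 * (1 + 0.25) = 717.5 MPa
epsilon_true = ln(1 + epsilon_eng)
epsilon_true = ln(1 + 0.25) = 0.223144
sigma_true * epsilon_true = 717.5 * 0.223144 = 160.1 MPa


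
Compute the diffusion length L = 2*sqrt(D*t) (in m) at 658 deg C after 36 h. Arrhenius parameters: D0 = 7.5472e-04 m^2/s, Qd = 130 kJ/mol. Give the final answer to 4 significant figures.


Step 1: D = D0 * exp(-Qd/(R*T))
T = 931.15 K
D = 7.5472e-04 * exp(-130e3 / (8.314 * 931.15)) = 3.84524e-11 m^2/s
Step 2: L = 2*sqrt(D*t)
t = 36 h = 129600 s
L = 2*sqrt(3.84524e-11 * 129600) = 4.465e-03 m


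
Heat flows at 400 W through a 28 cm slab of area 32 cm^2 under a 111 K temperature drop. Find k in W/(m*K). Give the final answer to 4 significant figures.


k = Q*L / (A*dT)
L = 0.28 m, A = 3.2e-03 m^2
k = 400 * 0.28 / (3.2e-03 * 111)
k = 315.3 W/(m*K)


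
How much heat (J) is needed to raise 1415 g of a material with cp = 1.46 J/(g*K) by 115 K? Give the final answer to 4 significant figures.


Q = m * cp * dT
Q = 1415 * 1.46 * 115
Q = 237600 J


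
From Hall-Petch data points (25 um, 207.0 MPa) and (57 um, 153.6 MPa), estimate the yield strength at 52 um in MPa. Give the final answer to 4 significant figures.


sigma_y = sigma0 + k / sqrt(d)
1/sqrt(d1) = 1/sqrt(2.5e-05) = 200;  1/sqrt(d2) = 132.453
k = (sigma1 - sigma2) / (1/sqrt(d1) - 1/sqrt(d2)) = (207.0 - 153.6) / (200 - 132.453) = 0.790563 MPa*m^0.5
sigma0 = sigma1 - k/sqrt(d1) = 207.0 - 0.790563*200 = 48.8873 MPa
sigma_y(d3) = 48.8873 + 0.790563 / sqrt(5.2e-05) = 158.5 MPa


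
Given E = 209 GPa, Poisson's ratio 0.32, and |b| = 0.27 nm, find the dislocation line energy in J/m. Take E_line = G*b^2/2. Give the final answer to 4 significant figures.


Step 1: G = E / (2*(1+nu))
G = 209 / (2*(1+0.32)) = 79.1667 GPa = 7.91667e+10 Pa
Step 2: E_line = G*b^2/2
b = 0.27 nm = 2.7e-10 m
E_line = 0.5 * 7.91667e+10 * (2.7e-10)^2 = 2.886e-09 J/m


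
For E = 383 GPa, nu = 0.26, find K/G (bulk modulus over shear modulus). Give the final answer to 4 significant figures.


G = E / (2*(1+nu))
G = 383 / (2*(1+0.26)) = 151.984 GPa
K = E / (3*(1-2*nu))
K = 383 / (3*(1-2*0.26)) = 265.972 GPa
K/G = 265.972 / 151.984 = 1.75


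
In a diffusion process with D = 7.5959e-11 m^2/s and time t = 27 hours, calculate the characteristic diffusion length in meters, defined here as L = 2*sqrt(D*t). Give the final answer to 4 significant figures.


t = 27 hr = 97200 s
Diffusion length = 2*sqrt(D*t)
= 2*sqrt(7.5959e-11 * 97200)
= 5.434e-03 m


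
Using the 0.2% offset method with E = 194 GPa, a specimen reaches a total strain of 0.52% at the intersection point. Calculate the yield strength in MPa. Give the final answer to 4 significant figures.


Offset strain = 0.002
Elastic strain at yield = total_strain - offset = 5.2e-03 - 0.002 = 3.2e-03
sigma_y = E * elastic_strain = 194000 * 3.2e-03
sigma_y = 620.8 MPa


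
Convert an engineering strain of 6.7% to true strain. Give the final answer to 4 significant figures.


epsilon_true = ln(1 + epsilon_eng)
epsilon_true = ln(1 + 0.067)
epsilon_true = 0.06485


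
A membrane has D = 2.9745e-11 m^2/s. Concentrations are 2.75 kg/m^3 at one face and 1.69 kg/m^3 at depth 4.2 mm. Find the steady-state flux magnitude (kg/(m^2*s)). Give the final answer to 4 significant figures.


J = -D * (dC/dx) = D * (C1 - C2) / dx
J = 2.9745e-11 * (2.75 - 1.69) / 4.2e-03
J = 7.507e-09 kg/(m^2*s)


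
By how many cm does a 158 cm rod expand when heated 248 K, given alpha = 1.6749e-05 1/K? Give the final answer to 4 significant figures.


dL = L0 * alpha * dT
dL = 158 * 1.6749e-05 * 248
dL = 0.6563 cm


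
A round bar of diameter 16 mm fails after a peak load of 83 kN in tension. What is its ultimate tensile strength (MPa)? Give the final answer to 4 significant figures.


A0 = pi*(d/2)^2 = pi*(16/2)^2 = 201.062 mm^2
UTS = F_max / A0 = 83*1000 / 201.062
UTS = 412.8 MPa


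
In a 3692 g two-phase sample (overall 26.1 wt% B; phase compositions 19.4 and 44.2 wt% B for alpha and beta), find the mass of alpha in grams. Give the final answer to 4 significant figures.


f_alpha = (C_beta - C0) / (C_beta - C_alpha)
f_alpha = (44.2 - 26.1) / (44.2 - 19.4) = 0.729839
m_alpha = f_alpha * m_total = 0.729839 * 3692 = 2695 g


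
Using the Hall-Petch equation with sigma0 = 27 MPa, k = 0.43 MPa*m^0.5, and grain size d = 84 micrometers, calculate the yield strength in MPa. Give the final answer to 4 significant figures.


sigma_y = sigma0 + k / sqrt(d)
d = 84 um = 8.4e-05 m
sigma_y = 27 + 0.43 / sqrt(8.4e-05)
sigma_y = 73.92 MPa


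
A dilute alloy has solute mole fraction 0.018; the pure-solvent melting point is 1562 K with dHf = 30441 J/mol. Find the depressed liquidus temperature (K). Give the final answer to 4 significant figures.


dT = R*Tm^2*x / dHf
dT = 8.314 * 1562^2 * 0.018 / 30441
dT = 11.9946 K
T_new = 1562 - 11.9946 = 1550 K


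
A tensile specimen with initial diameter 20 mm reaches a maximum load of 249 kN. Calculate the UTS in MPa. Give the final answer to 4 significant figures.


A0 = pi*(d/2)^2 = pi*(20/2)^2 = 314.159 mm^2
UTS = F_max / A0 = 249*1000 / 314.159
UTS = 792.6 MPa


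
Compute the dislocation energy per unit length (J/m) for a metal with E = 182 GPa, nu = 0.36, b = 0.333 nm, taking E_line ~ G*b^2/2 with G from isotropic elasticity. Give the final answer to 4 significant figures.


Step 1: G = E / (2*(1+nu))
G = 182 / (2*(1+0.36)) = 66.9118 GPa = 6.69118e+10 Pa
Step 2: E_line = G*b^2/2
b = 0.333 nm = 3.33e-10 m
E_line = 0.5 * 6.69118e+10 * (3.33e-10)^2 = 3.71e-09 J/m


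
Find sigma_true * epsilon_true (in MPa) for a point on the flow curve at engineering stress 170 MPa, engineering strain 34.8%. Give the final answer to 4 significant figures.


sigma_true = sigma_eng * (1 + epsilon_eng)
sigma_true = 170 * (1 + 0.348) = 229.16 MPa
epsilon_true = ln(1 + epsilon_eng)
epsilon_true = ln(1 + 0.348) = 0.298622
sigma_true * epsilon_true = 229.16 * 0.298622 = 68.43 MPa


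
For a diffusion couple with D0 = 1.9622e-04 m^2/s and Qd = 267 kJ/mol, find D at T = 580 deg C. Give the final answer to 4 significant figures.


D = D0 * exp(-Qd / (R*T))
T = 853.15 K
D = 1.9622e-04 * exp(-267e3 / (8.314 * 853.15))
D = 8.809e-21 m^2/s


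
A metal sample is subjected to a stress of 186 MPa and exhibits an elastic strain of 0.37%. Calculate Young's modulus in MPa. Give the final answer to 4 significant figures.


E = sigma / epsilon
epsilon = 0.37% = 3.7e-03
E = 186 / 3.7e-03
E = 50270 MPa


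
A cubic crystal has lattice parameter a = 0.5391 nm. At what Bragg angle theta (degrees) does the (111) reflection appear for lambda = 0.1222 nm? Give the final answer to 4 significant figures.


d = a / sqrt(h^2+k^2+l^2)
d = 0.5391 / sqrt(3) = 0.31125 nm
lambda = 2*d*sin(theta)  =>  sin(theta) = lambda / (2*d)
sin(theta) = 0.1222 / (2 * 0.31125) = 0.196306
theta = 11.32 deg


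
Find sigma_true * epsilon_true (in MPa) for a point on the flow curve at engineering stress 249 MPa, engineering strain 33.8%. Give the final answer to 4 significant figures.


sigma_true = sigma_eng * (1 + epsilon_eng)
sigma_true = 249 * (1 + 0.338) = 333.162 MPa
epsilon_true = ln(1 + epsilon_eng)
epsilon_true = ln(1 + 0.338) = 0.291176
sigma_true * epsilon_true = 333.162 * 0.291176 = 97.01 MPa


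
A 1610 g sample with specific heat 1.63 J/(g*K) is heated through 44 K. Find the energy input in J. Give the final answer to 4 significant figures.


Q = m * cp * dT
Q = 1610 * 1.63 * 44
Q = 115500 J


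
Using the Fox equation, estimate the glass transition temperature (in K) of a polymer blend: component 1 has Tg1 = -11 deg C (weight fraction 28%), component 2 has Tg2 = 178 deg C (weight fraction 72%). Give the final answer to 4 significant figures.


1/Tg = w1/Tg1 + w2/Tg2 (in Kelvin)
Tg1 = 262.15 K, Tg2 = 451.15 K
1/Tg = 0.28/262.15 + 0.72/451.15
Tg = 375.4 K


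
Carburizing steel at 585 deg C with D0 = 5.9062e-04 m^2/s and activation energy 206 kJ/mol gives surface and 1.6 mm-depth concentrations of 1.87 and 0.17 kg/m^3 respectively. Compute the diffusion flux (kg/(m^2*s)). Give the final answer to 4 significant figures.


Step 1: D = D0 * exp(-Qd/(R*T))
T = 585 + 273.15 = 858.15 K
D = 5.9062e-04 * exp(-206e3 / (8.314 * 858.15)) = 1.70555e-16 m^2/s
Step 2: J = D * (C1 - C2) / dx
J = 1.70555e-16 * (1.87 - 0.17) / 1.6e-03
J = 1.812e-13 kg/(m^2*s)


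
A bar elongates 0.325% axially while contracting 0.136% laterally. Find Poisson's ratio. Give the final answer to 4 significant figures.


nu = -epsilon_lat / epsilon_axial
Lateral strain is contraction (negative), so using magnitudes:
nu = 0.136 / 0.325
nu = 0.4185


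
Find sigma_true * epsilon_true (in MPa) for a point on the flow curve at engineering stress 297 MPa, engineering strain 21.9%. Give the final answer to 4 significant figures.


sigma_true = sigma_eng * (1 + epsilon_eng)
sigma_true = 297 * (1 + 0.219) = 362.043 MPa
epsilon_true = ln(1 + epsilon_eng)
epsilon_true = ln(1 + 0.219) = 0.198031
sigma_true * epsilon_true = 362.043 * 0.198031 = 71.7 MPa


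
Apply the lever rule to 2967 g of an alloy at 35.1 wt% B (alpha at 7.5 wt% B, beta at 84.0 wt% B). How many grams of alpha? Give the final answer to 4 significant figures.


f_alpha = (C_beta - C0) / (C_beta - C_alpha)
f_alpha = (84.0 - 35.1) / (84.0 - 7.5) = 0.639216
m_alpha = f_alpha * m_total = 0.639216 * 2967 = 1897 g


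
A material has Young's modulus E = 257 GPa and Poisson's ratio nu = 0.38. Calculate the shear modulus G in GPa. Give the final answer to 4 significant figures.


G = E / (2*(1+nu))
G = 257 / (2*(1+0.38))
G = 93.12 GPa


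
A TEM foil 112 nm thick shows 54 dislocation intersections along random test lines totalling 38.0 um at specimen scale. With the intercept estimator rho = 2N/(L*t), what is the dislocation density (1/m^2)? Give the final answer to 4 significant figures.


rho = 2N / (L * t)
L = 38.0 um = 3.8e-05 m, t = 112 nm = 1.12e-07 m
rho = 2 * 54 / (3.8e-05 * 1.12e-07)
rho = 2.538e+13 1/m^2


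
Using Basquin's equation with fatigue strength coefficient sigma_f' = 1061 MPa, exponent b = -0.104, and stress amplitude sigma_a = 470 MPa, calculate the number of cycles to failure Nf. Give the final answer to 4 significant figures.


sigma_a = sigma_f' * (2*Nf)^b
2*Nf = (sigma_a / sigma_f')^(1/b)
2*Nf = (470 / 1061)^(1/-0.104)
2*Nf = 2512.86
Nf = 1256 cycles


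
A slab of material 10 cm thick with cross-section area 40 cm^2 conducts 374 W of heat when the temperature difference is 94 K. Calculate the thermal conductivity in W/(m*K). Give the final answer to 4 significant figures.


k = Q*L / (A*dT)
L = 0.1 m, A = 4e-03 m^2
k = 374 * 0.1 / (4e-03 * 94)
k = 99.47 W/(m*K)


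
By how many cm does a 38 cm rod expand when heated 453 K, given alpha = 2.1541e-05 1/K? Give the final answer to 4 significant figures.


dL = L0 * alpha * dT
dL = 38 * 2.1541e-05 * 453
dL = 0.3708 cm


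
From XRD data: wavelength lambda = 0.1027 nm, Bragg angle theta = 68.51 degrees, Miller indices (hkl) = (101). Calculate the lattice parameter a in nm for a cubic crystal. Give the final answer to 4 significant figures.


d = lambda / (2*sin(theta))
d = 0.1027 / (2*sin(68.51 deg))
d = 0.0551865 nm
a = d * sqrt(h^2+k^2+l^2) = 0.0551865 * sqrt(2)
a = 0.07805 nm


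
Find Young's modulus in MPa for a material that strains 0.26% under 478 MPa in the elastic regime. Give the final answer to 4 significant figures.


E = sigma / epsilon
epsilon = 0.26% = 2.6e-03
E = 478 / 2.6e-03
E = 183800 MPa


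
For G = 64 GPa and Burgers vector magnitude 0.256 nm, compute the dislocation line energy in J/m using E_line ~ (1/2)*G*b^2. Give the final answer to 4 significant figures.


E = G*b^2/2
b = 0.256 nm = 2.56e-10 m
G = 64 GPa = 6.4e+10 Pa
E = 0.5 * 6.4e+10 * (2.56e-10)^2
E = 2.097e-09 J/m


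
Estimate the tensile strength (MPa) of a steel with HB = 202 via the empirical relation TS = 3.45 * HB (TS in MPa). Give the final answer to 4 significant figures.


TS (MPa) = 3.45 * HB
TS = 3.45 * 202
TS = 696.9 MPa


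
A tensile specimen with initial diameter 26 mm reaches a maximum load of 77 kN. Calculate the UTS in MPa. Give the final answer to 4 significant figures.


A0 = pi*(d/2)^2 = pi*(26/2)^2 = 530.929 mm^2
UTS = F_max / A0 = 77*1000 / 530.929
UTS = 145 MPa


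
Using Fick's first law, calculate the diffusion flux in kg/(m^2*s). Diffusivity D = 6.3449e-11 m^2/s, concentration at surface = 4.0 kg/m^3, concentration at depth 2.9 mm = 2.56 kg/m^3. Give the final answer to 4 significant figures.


J = -D * (dC/dx) = D * (C1 - C2) / dx
J = 6.3449e-11 * (4.0 - 2.56) / 2.9e-03
J = 3.151e-08 kg/(m^2*s)


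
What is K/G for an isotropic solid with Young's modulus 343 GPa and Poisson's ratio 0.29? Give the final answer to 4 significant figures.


G = E / (2*(1+nu))
G = 343 / (2*(1+0.29)) = 132.946 GPa
K = E / (3*(1-2*nu))
K = 343 / (3*(1-2*0.29)) = 272.222 GPa
K/G = 272.222 / 132.946 = 2.048


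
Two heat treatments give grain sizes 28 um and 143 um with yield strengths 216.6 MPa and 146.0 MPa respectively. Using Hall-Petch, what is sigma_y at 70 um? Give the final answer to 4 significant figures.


sigma_y = sigma0 + k / sqrt(d)
1/sqrt(d1) = 1/sqrt(2.8e-05) = 188.982;  1/sqrt(d2) = 83.6242
k = (sigma1 - sigma2) / (1/sqrt(d1) - 1/sqrt(d2)) = (216.6 - 146.0) / (188.982 - 83.6242) = 0.670096 MPa*m^0.5
sigma0 = sigma1 - k/sqrt(d1) = 216.6 - 0.670096*188.982 = 89.9638 MPa
sigma_y(d3) = 89.9638 + 0.670096 / sqrt(7e-05) = 170.1 MPa


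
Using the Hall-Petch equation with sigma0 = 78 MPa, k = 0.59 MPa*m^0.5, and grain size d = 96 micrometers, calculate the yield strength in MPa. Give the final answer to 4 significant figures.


sigma_y = sigma0 + k / sqrt(d)
d = 96 um = 9.6e-05 m
sigma_y = 78 + 0.59 / sqrt(9.6e-05)
sigma_y = 138.2 MPa


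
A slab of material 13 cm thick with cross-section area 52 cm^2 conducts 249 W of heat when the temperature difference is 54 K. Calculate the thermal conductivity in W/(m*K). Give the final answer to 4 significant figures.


k = Q*L / (A*dT)
L = 0.13 m, A = 5.2e-03 m^2
k = 249 * 0.13 / (5.2e-03 * 54)
k = 115.3 W/(m*K)


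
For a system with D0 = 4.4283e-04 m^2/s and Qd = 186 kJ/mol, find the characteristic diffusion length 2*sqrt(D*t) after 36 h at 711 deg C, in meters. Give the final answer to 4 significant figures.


Step 1: D = D0 * exp(-Qd/(R*T))
T = 984.15 K
D = 4.4283e-04 * exp(-186e3 / (8.314 * 984.15)) = 5.9397e-14 m^2/s
Step 2: L = 2*sqrt(D*t)
t = 36 h = 129600 s
L = 2*sqrt(5.9397e-14 * 129600) = 1.755e-04 m


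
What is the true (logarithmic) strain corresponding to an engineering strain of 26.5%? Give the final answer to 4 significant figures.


epsilon_true = ln(1 + epsilon_eng)
epsilon_true = ln(1 + 0.265)
epsilon_true = 0.2351


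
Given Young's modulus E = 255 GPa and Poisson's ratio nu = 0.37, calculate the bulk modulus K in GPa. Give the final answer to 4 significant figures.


K = E / (3*(1-2*nu))
K = 255 / (3*(1-2*0.37))
K = 326.9 GPa


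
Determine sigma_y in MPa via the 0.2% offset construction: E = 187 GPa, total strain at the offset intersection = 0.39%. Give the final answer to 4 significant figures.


Offset strain = 0.002
Elastic strain at yield = total_strain - offset = 3.9e-03 - 0.002 = 1.9e-03
sigma_y = E * elastic_strain = 187000 * 1.9e-03
sigma_y = 355.3 MPa


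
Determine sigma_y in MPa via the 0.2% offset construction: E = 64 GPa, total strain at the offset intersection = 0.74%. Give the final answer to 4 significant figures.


Offset strain = 0.002
Elastic strain at yield = total_strain - offset = 7.4e-03 - 0.002 = 5.4e-03
sigma_y = E * elastic_strain = 64000 * 5.4e-03
sigma_y = 345.6 MPa


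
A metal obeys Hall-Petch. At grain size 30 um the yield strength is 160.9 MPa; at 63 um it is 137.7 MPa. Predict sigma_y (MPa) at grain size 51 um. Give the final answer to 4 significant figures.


sigma_y = sigma0 + k / sqrt(d)
1/sqrt(d1) = 1/sqrt(3e-05) = 182.574;  1/sqrt(d2) = 125.988
k = (sigma1 - sigma2) / (1/sqrt(d1) - 1/sqrt(d2)) = (160.9 - 137.7) / (182.574 - 125.988) = 0.409995 MPa*m^0.5
sigma0 = sigma1 - k/sqrt(d1) = 160.9 - 0.409995*182.574 = 86.0455 MPa
sigma_y(d3) = 86.0455 + 0.409995 / sqrt(5.1e-05) = 143.5 MPa


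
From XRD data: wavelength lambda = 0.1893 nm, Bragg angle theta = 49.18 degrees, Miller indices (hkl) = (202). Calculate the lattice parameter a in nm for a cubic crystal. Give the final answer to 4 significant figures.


d = lambda / (2*sin(theta))
d = 0.1893 / (2*sin(49.18 deg))
d = 0.125072 nm
a = d * sqrt(h^2+k^2+l^2) = 0.125072 * sqrt(8)
a = 0.3538 nm


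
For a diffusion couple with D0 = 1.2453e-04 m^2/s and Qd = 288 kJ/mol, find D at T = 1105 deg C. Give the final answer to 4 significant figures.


D = D0 * exp(-Qd / (R*T))
T = 1378.15 K
D = 1.2453e-04 * exp(-288e3 / (8.314 * 1378.15))
D = 1.51e-15 m^2/s


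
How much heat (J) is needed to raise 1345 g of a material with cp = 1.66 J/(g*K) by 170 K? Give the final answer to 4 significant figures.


Q = m * cp * dT
Q = 1345 * 1.66 * 170
Q = 379600 J


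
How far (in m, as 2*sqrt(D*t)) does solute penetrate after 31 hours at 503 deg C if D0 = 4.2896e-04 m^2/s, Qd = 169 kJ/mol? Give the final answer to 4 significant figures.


Step 1: D = D0 * exp(-Qd/(R*T))
T = 776.15 K
D = 4.2896e-04 * exp(-169e3 / (8.314 * 776.15)) = 1.81285e-15 m^2/s
Step 2: L = 2*sqrt(D*t)
t = 31 h = 111600 s
L = 2*sqrt(1.81285e-15 * 111600) = 2.845e-05 m


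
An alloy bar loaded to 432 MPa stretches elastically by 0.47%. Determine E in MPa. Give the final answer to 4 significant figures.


E = sigma / epsilon
epsilon = 0.47% = 4.7e-03
E = 432 / 4.7e-03
E = 91910 MPa


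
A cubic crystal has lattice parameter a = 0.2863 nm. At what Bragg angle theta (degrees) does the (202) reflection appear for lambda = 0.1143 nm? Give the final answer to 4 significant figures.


d = a / sqrt(h^2+k^2+l^2)
d = 0.2863 / sqrt(8) = 0.101222 nm
lambda = 2*d*sin(theta)  =>  sin(theta) = lambda / (2*d)
sin(theta) = 0.1143 / (2 * 0.101222) = 0.564599
theta = 34.37 deg


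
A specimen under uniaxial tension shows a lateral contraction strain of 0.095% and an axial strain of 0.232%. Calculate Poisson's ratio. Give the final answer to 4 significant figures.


nu = -epsilon_lat / epsilon_axial
Lateral strain is contraction (negative), so using magnitudes:
nu = 0.095 / 0.232
nu = 0.4095


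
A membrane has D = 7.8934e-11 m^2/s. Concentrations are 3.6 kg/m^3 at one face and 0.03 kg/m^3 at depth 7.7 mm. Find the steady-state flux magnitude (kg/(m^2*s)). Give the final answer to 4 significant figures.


J = -D * (dC/dx) = D * (C1 - C2) / dx
J = 7.8934e-11 * (3.6 - 0.03) / 7.7e-03
J = 3.66e-08 kg/(m^2*s)


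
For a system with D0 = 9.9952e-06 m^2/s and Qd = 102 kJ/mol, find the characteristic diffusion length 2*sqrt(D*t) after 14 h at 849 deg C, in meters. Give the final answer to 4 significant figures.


Step 1: D = D0 * exp(-Qd/(R*T))
T = 1122.15 K
D = 9.9952e-06 * exp(-102e3 / (8.314 * 1122.15)) = 1.78505e-10 m^2/s
Step 2: L = 2*sqrt(D*t)
t = 14 h = 50400 s
L = 2*sqrt(1.78505e-10 * 50400) = 5.999e-03 m


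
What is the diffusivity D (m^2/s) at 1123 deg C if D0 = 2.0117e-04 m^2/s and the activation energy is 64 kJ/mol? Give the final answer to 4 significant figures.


D = D0 * exp(-Qd / (R*T))
T = 1396.15 K
D = 2.0117e-04 * exp(-64e3 / (8.314 * 1396.15))
D = 8.11e-07 m^2/s


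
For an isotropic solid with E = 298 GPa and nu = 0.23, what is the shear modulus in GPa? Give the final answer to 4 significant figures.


G = E / (2*(1+nu))
G = 298 / (2*(1+0.23))
G = 121.1 GPa


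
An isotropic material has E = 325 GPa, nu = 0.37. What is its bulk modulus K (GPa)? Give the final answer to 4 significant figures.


K = E / (3*(1-2*nu))
K = 325 / (3*(1-2*0.37))
K = 416.7 GPa
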